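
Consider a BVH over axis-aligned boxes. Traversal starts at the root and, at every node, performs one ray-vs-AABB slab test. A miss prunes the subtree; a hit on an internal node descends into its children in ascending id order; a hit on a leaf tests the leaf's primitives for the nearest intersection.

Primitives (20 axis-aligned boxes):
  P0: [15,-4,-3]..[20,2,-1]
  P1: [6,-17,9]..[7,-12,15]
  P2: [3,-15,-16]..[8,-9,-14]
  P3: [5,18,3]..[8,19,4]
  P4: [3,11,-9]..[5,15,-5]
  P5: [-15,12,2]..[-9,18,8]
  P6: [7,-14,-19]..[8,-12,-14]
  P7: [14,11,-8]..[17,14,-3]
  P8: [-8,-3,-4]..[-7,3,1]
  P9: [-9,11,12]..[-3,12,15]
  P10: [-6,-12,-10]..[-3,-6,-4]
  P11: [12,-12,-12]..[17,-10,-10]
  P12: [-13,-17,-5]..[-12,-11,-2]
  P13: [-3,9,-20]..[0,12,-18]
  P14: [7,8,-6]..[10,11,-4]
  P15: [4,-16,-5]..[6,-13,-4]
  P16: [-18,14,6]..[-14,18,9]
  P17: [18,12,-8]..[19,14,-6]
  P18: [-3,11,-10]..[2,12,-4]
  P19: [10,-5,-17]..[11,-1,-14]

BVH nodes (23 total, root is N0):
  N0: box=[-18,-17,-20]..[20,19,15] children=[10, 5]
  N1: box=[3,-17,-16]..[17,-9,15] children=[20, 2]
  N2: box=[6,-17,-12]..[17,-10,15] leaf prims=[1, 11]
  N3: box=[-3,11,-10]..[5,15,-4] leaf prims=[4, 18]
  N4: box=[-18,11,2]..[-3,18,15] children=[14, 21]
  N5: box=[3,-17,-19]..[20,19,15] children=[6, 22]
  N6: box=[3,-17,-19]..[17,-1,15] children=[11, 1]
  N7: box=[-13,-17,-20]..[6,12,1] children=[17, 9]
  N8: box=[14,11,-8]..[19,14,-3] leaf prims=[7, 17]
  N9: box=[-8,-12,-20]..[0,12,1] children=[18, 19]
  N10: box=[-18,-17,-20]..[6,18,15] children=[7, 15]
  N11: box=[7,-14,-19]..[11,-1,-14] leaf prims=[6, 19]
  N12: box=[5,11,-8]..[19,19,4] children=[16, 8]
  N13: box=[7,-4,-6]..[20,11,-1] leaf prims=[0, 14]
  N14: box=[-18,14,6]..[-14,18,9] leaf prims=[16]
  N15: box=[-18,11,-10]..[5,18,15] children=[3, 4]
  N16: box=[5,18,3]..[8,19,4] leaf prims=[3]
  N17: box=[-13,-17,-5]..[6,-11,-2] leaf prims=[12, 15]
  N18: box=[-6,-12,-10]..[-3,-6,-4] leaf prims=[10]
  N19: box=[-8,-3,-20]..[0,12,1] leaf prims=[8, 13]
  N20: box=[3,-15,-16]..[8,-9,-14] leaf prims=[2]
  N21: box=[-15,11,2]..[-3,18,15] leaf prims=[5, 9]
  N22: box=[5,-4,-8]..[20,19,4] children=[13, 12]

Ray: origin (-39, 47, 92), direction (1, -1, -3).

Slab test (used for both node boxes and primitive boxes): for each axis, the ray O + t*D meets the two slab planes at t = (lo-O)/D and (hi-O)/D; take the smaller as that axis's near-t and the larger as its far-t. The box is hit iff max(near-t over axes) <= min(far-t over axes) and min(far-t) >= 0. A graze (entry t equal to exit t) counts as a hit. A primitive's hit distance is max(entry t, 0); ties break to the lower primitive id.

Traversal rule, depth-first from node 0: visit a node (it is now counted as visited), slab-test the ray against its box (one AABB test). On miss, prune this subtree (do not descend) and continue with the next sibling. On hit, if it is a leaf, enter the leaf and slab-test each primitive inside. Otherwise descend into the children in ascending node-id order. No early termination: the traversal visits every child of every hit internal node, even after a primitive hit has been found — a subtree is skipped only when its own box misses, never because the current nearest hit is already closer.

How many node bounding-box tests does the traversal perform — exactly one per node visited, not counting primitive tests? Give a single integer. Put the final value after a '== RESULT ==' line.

Trace the traversal:
N0 x:[21,59] y:[28,64] z:[77/3,112/3] -> hit [28,112/3], descend [5, 10]
  N5 x:[42,59] y:[28,64] z:[77/3,37] -> miss, prune
  N10 x:[21,45] y:[29,64] z:[77/3,112/3] -> hit [29,112/3], descend [7, 15]
    N7 x:[26,45] y:[35,64] z:[91/3,112/3] -> hit [35,112/3], descend [9, 17]
      N9 x:[31,39] y:[35,59] z:[91/3,112/3] -> hit [35,112/3], descend [18, 19]
        N18 x:[33,36] y:[53,59] z:[32,34] -> miss, prune
        N19 x:[31,39] y:[35,50] z:[91/3,112/3] -> hit [35,112/3] leaf, test {P8(miss), P13@t=110/3}
      N17 x:[26,45] y:[58,64] z:[94/3,97/3] -> miss, prune
    N15 x:[21,44] y:[29,36] z:[77/3,34] -> hit [29,34], descend [3, 4]
      N3 x:[36,44] y:[32,36] z:[32,34] -> miss, prune
      N4 x:[21,36] y:[29,36] z:[77/3,30] -> hit [29,30], descend [14, 21]
        N14 x:[21,25] y:[29,33] z:[83/3,86/3] -> miss, prune
        N21 x:[24,36] y:[29,36] z:[77/3,30] -> hit [29,30] leaf, test {P5@t=29, P9(miss)}

Visited [0, 5, 10, 7, 9, 18, 19, 17, 15, 3, 4, 14, 21]. Tests: 13 box, 2 leaf. Nearest: P5.

== RESULT ==
13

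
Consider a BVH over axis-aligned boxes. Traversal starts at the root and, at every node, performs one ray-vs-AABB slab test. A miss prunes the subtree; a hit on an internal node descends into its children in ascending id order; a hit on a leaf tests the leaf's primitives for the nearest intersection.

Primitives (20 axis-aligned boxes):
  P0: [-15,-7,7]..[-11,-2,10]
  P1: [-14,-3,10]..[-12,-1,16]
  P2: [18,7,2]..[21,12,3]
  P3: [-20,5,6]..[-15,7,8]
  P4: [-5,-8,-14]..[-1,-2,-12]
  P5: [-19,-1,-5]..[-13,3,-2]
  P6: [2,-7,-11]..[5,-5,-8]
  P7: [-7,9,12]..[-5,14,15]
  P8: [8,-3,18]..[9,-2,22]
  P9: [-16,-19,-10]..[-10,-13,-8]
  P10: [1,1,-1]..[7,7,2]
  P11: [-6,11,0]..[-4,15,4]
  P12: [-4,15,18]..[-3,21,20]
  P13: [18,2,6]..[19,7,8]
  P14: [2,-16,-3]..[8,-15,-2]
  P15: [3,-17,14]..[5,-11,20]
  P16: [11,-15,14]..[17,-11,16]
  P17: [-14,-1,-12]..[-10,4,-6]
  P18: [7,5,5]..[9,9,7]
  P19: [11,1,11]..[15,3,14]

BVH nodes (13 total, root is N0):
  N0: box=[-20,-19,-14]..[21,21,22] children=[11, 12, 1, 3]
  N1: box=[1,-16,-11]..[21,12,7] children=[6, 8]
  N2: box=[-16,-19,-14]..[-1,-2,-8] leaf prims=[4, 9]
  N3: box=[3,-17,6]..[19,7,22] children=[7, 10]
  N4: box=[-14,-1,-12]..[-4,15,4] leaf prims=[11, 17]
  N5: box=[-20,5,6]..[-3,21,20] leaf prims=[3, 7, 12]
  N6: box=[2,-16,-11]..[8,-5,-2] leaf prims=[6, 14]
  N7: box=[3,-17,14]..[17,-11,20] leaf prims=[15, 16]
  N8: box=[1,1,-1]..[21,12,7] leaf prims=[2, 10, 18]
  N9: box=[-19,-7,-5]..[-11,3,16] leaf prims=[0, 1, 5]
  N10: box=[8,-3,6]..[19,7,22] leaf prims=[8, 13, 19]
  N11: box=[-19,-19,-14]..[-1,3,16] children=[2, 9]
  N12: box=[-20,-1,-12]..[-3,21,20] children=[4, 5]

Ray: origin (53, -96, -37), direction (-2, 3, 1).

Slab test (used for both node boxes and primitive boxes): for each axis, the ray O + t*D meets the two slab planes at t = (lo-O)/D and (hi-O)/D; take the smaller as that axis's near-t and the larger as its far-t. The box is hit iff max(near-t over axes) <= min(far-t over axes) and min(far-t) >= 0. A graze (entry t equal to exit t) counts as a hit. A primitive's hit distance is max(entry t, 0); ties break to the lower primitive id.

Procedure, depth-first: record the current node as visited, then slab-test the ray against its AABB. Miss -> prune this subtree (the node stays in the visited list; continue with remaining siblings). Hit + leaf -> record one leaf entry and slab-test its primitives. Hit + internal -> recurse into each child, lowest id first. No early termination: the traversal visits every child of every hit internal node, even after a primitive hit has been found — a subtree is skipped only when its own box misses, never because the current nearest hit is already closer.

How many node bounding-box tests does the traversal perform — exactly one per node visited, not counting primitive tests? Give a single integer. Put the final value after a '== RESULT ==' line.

Walk:
N0 x:[16,73/2] y:[77/3,39] z:[23,59] -> hit [77/3,73/2], descend [1, 3, 11, 12]
  N1 x:[16,26] y:[80/3,36] z:[26,44] -> miss, prune
  N3 x:[17,25] y:[79/3,103/3] z:[43,59] -> miss, prune
  N11 x:[27,36] y:[77/3,33] z:[23,53] -> hit [27,33], descend [2, 9]
    N2 x:[27,69/2] y:[77/3,94/3] z:[23,29] -> hit [27,29] leaf, test {P4(miss), P9(miss)}
    N9 x:[32,36] y:[89/3,33] z:[32,53] -> hit [32,33] leaf, test {P0(miss), P1(miss), P5@t=33}
  N12 x:[28,73/2] y:[95/3,39] z:[25,57] -> hit [95/3,73/2], descend [4, 5]
    N4 x:[57/2,67/2] y:[95/3,37] z:[25,41] -> hit [95/3,67/2] leaf, test {P11(miss), P17(miss)}
    N5 x:[28,73/2] y:[101/3,39] z:[43,57] -> miss, prune

Summary -> nodes [0, 1, 3, 11, 2, 9, 12, 4, 5]; box-tests=9; leaf-entries=3; first=P5

== RESULT ==
9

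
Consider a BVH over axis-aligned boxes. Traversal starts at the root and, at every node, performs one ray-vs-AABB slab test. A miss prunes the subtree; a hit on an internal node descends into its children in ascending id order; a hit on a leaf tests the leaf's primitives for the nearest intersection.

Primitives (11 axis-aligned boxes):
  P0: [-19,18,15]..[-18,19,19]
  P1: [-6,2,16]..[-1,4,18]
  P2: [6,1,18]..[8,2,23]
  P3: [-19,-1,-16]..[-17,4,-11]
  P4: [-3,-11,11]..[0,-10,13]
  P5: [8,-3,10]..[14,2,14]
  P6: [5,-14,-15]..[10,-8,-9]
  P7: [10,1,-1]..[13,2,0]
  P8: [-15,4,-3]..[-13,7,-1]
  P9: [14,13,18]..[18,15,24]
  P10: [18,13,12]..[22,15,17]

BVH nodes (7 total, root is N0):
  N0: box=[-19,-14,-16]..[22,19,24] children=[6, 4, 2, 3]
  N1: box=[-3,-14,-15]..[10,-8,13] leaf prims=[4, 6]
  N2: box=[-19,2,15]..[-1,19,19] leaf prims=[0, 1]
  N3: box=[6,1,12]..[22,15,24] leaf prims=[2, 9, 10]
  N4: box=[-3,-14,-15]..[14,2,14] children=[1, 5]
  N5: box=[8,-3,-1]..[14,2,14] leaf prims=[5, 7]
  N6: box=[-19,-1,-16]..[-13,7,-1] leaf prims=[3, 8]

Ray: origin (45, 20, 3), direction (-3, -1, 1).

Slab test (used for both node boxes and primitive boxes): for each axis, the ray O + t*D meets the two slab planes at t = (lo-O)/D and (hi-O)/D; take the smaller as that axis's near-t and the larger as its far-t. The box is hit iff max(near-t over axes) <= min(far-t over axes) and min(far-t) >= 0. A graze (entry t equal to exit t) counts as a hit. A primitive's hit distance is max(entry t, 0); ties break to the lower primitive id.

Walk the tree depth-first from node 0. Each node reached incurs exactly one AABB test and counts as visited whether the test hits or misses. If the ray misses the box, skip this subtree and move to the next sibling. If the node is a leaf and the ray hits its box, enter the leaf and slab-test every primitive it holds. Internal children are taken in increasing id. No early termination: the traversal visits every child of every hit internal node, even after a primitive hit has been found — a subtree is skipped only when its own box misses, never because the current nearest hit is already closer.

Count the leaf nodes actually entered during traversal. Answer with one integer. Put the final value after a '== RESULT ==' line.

Trace the traversal:
N0 x:[23/3,64/3] y:[1,34] z:[-19,21] -> hit [23/3,21], descend [2, 3, 4, 6]
  N2 x:[46/3,64/3] y:[1,18] z:[12,16] -> hit [46/3,16] leaf, test {P0(miss), P1(miss)}
  N3 x:[23/3,13] y:[5,19] z:[9,21] -> hit [9,13] leaf, test {P2(miss), P9(miss), P10(miss)}
  N4 x:[31/3,16] y:[18,34] z:[-18,11] -> miss, prune
  N6 x:[58/3,64/3] y:[13,21] z:[-19,-4] -> miss, prune

order=[0, 2, 3, 4, 6]  |boxes|=5  |leaves|=2  hit=miss

== RESULT ==
2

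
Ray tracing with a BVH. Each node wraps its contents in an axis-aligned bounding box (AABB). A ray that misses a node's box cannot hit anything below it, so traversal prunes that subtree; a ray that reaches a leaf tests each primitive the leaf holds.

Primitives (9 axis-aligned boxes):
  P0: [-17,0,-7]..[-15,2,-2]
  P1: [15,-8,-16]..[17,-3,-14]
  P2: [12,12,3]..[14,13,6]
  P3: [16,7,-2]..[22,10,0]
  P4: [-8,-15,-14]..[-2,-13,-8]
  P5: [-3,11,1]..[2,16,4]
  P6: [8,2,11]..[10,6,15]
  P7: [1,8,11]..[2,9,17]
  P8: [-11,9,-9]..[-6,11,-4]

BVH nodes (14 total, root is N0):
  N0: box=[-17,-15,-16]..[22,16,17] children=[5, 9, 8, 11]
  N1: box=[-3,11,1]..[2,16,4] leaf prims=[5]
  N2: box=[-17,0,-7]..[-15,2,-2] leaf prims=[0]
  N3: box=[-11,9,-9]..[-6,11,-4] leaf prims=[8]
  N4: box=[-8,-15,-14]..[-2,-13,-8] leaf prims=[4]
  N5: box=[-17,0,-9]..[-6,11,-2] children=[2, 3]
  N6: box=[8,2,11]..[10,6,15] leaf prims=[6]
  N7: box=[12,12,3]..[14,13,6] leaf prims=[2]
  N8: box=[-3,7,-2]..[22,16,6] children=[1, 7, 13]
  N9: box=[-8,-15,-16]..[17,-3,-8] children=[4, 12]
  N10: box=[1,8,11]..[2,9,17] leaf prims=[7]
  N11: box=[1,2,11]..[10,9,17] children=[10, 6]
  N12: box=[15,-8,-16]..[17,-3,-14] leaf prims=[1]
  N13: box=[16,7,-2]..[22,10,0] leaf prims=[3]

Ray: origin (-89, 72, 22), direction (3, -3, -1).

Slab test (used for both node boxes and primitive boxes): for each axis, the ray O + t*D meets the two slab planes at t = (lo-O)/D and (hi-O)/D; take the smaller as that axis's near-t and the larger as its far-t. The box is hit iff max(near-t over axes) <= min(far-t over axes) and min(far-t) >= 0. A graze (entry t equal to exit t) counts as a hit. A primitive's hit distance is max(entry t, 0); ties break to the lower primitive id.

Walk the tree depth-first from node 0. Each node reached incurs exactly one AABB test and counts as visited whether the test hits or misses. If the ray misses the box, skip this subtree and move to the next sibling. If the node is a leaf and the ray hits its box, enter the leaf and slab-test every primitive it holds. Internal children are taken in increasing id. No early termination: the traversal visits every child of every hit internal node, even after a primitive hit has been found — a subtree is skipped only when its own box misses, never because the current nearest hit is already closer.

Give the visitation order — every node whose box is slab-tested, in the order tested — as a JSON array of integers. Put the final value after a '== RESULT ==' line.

Walk:
N0 x:[24,37] y:[56/3,29] z:[5,38] -> hit [24,29], descend [5, 8, 9, 11]
  N5 x:[24,83/3] y:[61/3,24] z:[24,31] -> hit [24,24], descend [2, 3]
    N2 x:[24,74/3] y:[70/3,24] z:[24,29] -> hit [24,24] leaf, test {P0@t=24}
    N3 x:[26,83/3] y:[61/3,21] z:[26,31] -> miss, prune
  N8 x:[86/3,37] y:[56/3,65/3] z:[16,24] -> miss, prune
  N9 x:[27,106/3] y:[25,29] z:[30,38] -> miss, prune
  N11 x:[30,33] y:[21,70/3] z:[5,11] -> miss, prune

Visited [0, 5, 2, 3, 8, 9, 11]. Tests: 7 box, 1 leaf. Nearest: P0.

== RESULT ==
[0, 5, 2, 3, 8, 9, 11]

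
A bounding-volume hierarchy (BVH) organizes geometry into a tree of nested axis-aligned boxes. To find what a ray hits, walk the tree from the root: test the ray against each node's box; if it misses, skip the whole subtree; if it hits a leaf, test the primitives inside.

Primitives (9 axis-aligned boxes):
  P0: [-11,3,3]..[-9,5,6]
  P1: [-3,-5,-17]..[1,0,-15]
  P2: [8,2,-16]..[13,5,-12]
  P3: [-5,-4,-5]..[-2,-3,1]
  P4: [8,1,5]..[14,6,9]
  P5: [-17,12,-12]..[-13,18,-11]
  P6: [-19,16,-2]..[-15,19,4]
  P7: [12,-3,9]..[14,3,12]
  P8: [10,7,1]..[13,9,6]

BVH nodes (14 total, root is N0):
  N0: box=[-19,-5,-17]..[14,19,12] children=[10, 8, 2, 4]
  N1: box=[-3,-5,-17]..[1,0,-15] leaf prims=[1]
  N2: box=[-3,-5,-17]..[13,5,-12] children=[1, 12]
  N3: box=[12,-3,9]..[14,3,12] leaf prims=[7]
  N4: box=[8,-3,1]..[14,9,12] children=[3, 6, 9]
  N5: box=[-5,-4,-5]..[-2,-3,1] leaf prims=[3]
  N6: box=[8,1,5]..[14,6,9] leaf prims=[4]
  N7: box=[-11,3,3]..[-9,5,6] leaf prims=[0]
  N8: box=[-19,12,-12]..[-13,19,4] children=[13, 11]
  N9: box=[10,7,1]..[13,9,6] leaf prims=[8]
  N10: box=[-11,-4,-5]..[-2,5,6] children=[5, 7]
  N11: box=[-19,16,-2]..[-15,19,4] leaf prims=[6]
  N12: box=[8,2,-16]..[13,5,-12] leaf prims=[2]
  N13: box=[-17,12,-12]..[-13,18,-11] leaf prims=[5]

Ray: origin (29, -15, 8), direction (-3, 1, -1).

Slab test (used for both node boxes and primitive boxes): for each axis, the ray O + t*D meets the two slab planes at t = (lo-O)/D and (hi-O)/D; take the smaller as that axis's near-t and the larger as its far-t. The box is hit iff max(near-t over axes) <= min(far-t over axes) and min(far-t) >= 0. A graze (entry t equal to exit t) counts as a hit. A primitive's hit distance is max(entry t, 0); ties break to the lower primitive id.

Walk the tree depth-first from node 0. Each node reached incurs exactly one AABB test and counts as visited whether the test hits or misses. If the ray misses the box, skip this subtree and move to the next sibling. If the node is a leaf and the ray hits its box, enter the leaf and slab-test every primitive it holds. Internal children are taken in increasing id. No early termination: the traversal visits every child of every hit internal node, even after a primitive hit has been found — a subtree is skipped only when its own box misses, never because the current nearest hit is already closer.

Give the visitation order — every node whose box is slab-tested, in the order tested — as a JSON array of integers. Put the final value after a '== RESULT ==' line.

Walk:
N0 x:[5,16] y:[10,34] z:[-4,25] -> hit [10,16], descend [2, 4, 8, 10]
  N2 x:[16/3,32/3] y:[10,20] z:[20,25] -> miss, prune
  N4 x:[5,7] y:[12,24] z:[-4,7] -> miss, prune
  N8 x:[14,16] y:[27,34] z:[4,20] -> miss, prune
  N10 x:[31/3,40/3] y:[11,20] z:[2,13] -> hit [11,13], descend [5, 7]
    N5 x:[31/3,34/3] y:[11,12] z:[7,13] -> hit [11,34/3] leaf, test {P3@t=11}
    N7 x:[38/3,40/3] y:[18,20] z:[2,5] -> miss, prune

7 AABB tests over nodes [0, 2, 4, 8, 10, 5, 7]; 1 leaf entered; closest P3.

== RESULT ==
[0, 2, 4, 8, 10, 5, 7]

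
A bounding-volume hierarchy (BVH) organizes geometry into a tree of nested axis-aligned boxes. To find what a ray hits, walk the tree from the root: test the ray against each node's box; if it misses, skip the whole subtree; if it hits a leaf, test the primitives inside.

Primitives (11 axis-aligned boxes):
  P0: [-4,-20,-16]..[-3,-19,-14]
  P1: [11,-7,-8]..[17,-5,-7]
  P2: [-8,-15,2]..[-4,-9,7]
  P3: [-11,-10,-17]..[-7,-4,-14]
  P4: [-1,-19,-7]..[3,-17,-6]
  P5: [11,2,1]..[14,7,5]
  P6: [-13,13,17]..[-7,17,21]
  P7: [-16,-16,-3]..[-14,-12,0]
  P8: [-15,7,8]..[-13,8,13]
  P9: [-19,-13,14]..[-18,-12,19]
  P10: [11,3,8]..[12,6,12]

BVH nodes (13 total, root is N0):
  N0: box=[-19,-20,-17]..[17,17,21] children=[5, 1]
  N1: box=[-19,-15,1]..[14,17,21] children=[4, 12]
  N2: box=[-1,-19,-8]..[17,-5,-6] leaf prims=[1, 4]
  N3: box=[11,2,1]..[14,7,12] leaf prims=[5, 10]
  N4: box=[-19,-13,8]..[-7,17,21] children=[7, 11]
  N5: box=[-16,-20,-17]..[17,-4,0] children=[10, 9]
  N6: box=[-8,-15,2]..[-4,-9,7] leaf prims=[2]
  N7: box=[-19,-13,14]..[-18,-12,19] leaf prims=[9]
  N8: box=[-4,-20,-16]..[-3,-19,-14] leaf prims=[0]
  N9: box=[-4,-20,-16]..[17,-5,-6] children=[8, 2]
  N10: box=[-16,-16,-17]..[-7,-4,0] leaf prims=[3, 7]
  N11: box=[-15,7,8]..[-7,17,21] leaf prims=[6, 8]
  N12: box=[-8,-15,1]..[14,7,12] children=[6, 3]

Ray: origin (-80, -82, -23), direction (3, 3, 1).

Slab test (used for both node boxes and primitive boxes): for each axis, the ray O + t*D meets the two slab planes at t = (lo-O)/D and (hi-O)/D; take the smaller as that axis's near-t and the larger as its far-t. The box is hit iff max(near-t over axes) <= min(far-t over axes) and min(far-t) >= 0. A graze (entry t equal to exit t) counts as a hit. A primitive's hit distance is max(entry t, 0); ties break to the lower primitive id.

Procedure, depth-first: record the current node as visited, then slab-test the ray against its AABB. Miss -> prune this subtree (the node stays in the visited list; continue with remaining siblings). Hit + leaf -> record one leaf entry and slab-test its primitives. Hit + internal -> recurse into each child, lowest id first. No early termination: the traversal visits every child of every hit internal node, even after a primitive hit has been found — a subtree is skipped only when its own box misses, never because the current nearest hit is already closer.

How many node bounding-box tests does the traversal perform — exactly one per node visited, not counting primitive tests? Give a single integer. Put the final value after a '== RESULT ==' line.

Traverse from the root:
N0 x:[61/3,97/3] y:[62/3,33] z:[6,44] -> hit [62/3,97/3], descend [1, 5]
  N1 x:[61/3,94/3] y:[67/3,33] z:[24,44] -> hit [24,94/3], descend [4, 12]
    N4 x:[61/3,73/3] y:[23,33] z:[31,44] -> miss, prune
    N12 x:[24,94/3] y:[67/3,89/3] z:[24,35] -> hit [24,89/3], descend [3, 6]
      N3 x:[91/3,94/3] y:[28,89/3] z:[24,35] -> miss, prune
      N6 x:[24,76/3] y:[67/3,73/3] z:[25,30] -> miss, prune
  N5 x:[64/3,97/3] y:[62/3,26] z:[6,23] -> hit [64/3,23], descend [9, 10]
    N9 x:[76/3,97/3] y:[62/3,77/3] z:[7,17] -> miss, prune
    N10 x:[64/3,73/3] y:[22,26] z:[6,23] -> hit [22,23] leaf, test {P3(miss), P7@t=22}

order=[0, 1, 4, 12, 3, 6, 5, 9, 10]  |boxes|=9  |leaves|=1  hit=P7

== RESULT ==
9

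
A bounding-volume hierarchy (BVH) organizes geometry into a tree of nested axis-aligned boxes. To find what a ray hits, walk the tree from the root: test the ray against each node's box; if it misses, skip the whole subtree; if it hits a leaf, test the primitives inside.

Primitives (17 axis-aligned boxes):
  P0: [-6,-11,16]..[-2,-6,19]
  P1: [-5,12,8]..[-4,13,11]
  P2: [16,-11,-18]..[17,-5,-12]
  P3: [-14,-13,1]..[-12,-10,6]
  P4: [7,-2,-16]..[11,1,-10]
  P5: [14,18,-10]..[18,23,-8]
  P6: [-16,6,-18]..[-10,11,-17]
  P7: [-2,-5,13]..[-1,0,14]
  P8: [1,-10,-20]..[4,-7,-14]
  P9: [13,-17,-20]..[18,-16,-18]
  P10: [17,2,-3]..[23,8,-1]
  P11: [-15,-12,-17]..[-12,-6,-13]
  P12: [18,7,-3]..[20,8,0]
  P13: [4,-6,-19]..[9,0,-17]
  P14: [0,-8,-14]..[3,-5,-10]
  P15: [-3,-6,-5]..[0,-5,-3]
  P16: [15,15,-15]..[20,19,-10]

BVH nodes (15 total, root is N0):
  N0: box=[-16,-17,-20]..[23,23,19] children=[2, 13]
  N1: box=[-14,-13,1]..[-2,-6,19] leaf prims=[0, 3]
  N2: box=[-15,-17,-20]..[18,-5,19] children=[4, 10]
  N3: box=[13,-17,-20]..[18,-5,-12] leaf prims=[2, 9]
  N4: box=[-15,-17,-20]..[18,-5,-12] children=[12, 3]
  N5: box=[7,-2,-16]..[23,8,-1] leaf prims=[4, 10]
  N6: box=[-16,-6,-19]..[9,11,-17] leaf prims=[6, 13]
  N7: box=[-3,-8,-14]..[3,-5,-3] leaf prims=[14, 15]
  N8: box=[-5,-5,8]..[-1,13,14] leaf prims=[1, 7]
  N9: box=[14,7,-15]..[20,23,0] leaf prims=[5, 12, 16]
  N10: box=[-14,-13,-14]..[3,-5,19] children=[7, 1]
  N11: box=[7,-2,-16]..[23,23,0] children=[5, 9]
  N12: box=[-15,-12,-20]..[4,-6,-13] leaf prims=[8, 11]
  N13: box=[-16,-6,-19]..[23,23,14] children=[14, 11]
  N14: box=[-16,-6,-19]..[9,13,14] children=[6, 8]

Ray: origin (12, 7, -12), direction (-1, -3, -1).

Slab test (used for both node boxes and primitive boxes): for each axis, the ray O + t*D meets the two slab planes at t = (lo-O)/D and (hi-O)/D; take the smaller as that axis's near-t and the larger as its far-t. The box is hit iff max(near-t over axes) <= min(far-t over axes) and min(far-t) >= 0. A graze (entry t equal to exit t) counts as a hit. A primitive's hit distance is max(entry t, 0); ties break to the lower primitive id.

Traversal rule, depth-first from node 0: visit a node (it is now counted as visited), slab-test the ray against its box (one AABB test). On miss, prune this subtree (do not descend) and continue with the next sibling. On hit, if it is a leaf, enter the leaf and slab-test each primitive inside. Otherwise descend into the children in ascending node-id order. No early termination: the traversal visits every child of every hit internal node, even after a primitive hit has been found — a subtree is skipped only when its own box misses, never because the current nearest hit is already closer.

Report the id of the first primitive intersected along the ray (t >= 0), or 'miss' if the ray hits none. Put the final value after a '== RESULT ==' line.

Trace the traversal:
N0 x:[-11,28] y:[-16/3,8] z:[-31,8] -> hit [-16/3,8], descend [2, 13]
  N2 x:[-6,27] y:[4,8] z:[-31,8] -> hit [4,8], descend [4, 10]
    N4 x:[-6,27] y:[4,8] z:[0,8] -> hit [4,8], descend [3, 12]
      N3 x:[-6,-1] y:[4,8] z:[0,8] -> miss, prune
      N12 x:[8,27] y:[13/3,19/3] z:[1,8] -> miss, prune
    N10 x:[9,26] y:[4,20/3] z:[-31,2] -> miss, prune
  N13 x:[-11,28] y:[-16/3,13/3] z:[-26,7] -> hit [-16/3,13/3], descend [11, 14]
    N11 x:[-11,5] y:[-16/3,3] z:[-12,4] -> hit [-16/3,3], descend [5, 9]
      N5 x:[-11,5] y:[-1/3,3] z:[-11,4] -> hit [-1/3,3] leaf, test {P4@t=2, P10(miss)}
      N9 x:[-8,-2] y:[-16/3,0] z:[-12,3] -> miss, prune
    N14 x:[3,28] y:[-2,13/3] z:[-26,7] -> hit [3,13/3], descend [6, 8]
      N6 x:[3,28] y:[-4/3,13/3] z:[5,7] -> miss, prune
      N8 x:[13,17] y:[-2,4] z:[-26,-20] -> miss, prune

order=[0, 2, 4, 3, 12, 10, 13, 11, 5, 9, 14, 6, 8]  |boxes|=13  |leaves|=1  hit=P4

== RESULT ==
4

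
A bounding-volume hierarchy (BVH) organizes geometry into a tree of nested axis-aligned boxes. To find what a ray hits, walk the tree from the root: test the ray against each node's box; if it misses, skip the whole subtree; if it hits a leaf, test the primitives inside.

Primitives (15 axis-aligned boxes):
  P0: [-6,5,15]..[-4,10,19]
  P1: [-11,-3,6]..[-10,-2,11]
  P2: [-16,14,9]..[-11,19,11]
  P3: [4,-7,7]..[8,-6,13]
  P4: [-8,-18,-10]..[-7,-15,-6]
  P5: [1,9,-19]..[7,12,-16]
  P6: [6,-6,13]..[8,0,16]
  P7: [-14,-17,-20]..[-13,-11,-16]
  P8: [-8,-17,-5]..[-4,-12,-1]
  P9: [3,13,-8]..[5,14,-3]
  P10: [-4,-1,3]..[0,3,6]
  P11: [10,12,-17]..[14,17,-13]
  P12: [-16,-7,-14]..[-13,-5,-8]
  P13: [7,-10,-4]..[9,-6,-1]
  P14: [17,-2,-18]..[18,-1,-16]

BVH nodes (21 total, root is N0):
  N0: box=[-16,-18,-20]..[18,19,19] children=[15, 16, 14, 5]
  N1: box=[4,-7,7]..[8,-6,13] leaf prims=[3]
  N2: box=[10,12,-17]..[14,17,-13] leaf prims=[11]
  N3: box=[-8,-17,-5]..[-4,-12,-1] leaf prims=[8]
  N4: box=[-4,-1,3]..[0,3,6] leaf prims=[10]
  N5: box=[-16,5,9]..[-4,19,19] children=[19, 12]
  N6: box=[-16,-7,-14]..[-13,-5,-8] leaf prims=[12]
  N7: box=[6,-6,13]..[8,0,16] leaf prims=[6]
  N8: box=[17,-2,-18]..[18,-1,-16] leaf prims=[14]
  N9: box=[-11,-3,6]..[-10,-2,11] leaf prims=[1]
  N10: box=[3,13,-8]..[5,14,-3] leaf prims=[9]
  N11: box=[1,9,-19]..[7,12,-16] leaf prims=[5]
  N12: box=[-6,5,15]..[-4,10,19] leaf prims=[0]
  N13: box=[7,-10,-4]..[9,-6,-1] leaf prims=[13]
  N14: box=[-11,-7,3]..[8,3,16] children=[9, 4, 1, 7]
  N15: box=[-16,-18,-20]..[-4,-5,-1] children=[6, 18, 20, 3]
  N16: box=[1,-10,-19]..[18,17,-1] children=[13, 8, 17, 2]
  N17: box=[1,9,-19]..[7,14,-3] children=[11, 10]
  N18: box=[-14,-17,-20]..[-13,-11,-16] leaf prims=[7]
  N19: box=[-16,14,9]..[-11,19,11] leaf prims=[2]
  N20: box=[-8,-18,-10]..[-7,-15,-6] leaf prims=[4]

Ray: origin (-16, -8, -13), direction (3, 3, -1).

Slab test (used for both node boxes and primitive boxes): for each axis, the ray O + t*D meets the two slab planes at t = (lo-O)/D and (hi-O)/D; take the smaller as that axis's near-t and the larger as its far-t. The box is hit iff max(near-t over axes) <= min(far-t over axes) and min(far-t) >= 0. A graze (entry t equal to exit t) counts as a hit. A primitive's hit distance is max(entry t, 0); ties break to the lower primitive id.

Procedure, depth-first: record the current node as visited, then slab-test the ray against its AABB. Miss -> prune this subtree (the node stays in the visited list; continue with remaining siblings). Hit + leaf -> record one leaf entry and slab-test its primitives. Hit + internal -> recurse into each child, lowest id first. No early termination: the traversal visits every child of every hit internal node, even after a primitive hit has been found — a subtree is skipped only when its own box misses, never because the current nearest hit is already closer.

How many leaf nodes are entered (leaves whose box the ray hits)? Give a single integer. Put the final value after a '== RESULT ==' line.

Traverse from the root:
N0 x:[0,34/3] y:[-10/3,9] z:[-32,7] -> hit [0,7], descend [5, 14, 15, 16]
  N5 x:[0,4] y:[13/3,9] z:[-32,-22] -> miss, prune
  N14 x:[5/3,8] y:[1/3,11/3] z:[-29,-16] -> miss, prune
  N15 x:[0,4] y:[-10/3,1] z:[-12,7] -> hit [0,1], descend [3, 6, 18, 20]
    N3 x:[8/3,4] y:[-3,-4/3] z:[-12,-8] -> miss, prune
    N6 x:[0,1] y:[1/3,1] z:[-5,1] -> hit [1/3,1] leaf, test {P12@t=1/3}
    N18 x:[2/3,1] y:[-3,-1] z:[3,7] -> miss, prune
    N20 x:[8/3,3] y:[-10/3,-7/3] z:[-7,-3] -> miss, prune
  N16 x:[17/3,34/3] y:[-2/3,25/3] z:[-12,6] -> hit [17/3,6], descend [2, 8, 13, 17]
    N2 x:[26/3,10] y:[20/3,25/3] z:[0,4] -> miss, prune
    N8 x:[11,34/3] y:[2,7/3] z:[3,5] -> miss, prune
    N13 x:[23/3,25/3] y:[-2/3,2/3] z:[-12,-9] -> miss, prune
    N17 x:[17/3,23/3] y:[17/3,22/3] z:[-10,6] -> hit [17/3,6], descend [10, 11]
      N10 x:[19/3,7] y:[7,22/3] z:[-10,-5] -> miss, prune
      N11 x:[17/3,23/3] y:[17/3,20/3] z:[3,6] -> hit [17/3,6] leaf, test {P5@t=17/3}

Summary -> nodes [0, 5, 14, 15, 3, 6, 18, 20, 16, 2, 8, 13, 17, 10, 11]; box-tests=15; leaf-entries=2; first=P12

== RESULT ==
2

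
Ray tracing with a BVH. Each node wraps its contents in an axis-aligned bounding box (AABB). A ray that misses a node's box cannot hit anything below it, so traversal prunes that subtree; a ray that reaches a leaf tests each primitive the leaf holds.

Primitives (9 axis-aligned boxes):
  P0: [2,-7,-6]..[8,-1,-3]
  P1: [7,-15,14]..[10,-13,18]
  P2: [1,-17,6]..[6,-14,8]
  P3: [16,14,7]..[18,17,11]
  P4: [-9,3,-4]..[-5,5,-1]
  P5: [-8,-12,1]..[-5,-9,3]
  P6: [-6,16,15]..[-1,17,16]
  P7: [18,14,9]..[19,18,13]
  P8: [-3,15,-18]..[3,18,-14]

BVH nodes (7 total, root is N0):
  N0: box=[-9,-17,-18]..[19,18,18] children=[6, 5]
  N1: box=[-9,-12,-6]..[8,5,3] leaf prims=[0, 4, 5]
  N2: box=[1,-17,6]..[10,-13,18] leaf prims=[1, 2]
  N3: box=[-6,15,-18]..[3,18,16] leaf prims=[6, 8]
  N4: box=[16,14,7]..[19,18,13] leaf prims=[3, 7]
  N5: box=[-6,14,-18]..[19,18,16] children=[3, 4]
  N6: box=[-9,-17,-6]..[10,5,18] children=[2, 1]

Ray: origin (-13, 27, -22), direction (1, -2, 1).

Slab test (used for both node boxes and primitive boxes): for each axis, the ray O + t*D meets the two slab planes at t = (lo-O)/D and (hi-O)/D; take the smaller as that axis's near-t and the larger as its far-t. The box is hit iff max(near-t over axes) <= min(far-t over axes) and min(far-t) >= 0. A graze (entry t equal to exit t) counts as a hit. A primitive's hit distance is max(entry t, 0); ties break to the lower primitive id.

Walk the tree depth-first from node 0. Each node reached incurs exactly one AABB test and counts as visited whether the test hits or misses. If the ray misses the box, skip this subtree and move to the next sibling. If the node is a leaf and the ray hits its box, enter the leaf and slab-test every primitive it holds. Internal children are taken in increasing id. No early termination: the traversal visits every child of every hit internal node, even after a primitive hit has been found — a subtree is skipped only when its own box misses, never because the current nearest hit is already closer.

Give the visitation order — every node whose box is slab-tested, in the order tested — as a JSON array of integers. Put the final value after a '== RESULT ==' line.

Walk:
N0 x:[4,32] y:[9/2,22] z:[4,40] -> hit [9/2,22], descend [5, 6]
  N5 x:[7,32] y:[9/2,13/2] z:[4,38] -> miss, prune
  N6 x:[4,23] y:[11,22] z:[16,40] -> hit [16,22], descend [1, 2]
    N1 x:[4,21] y:[11,39/2] z:[16,25] -> hit [16,39/2] leaf, test {P0@t=16, P4(miss), P5(miss)}
    N2 x:[14,23] y:[20,22] z:[28,40] -> miss, prune

order=[0, 5, 6, 1, 2]  |boxes|=5  |leaves|=1  hit=P0

== RESULT ==
[0, 5, 6, 1, 2]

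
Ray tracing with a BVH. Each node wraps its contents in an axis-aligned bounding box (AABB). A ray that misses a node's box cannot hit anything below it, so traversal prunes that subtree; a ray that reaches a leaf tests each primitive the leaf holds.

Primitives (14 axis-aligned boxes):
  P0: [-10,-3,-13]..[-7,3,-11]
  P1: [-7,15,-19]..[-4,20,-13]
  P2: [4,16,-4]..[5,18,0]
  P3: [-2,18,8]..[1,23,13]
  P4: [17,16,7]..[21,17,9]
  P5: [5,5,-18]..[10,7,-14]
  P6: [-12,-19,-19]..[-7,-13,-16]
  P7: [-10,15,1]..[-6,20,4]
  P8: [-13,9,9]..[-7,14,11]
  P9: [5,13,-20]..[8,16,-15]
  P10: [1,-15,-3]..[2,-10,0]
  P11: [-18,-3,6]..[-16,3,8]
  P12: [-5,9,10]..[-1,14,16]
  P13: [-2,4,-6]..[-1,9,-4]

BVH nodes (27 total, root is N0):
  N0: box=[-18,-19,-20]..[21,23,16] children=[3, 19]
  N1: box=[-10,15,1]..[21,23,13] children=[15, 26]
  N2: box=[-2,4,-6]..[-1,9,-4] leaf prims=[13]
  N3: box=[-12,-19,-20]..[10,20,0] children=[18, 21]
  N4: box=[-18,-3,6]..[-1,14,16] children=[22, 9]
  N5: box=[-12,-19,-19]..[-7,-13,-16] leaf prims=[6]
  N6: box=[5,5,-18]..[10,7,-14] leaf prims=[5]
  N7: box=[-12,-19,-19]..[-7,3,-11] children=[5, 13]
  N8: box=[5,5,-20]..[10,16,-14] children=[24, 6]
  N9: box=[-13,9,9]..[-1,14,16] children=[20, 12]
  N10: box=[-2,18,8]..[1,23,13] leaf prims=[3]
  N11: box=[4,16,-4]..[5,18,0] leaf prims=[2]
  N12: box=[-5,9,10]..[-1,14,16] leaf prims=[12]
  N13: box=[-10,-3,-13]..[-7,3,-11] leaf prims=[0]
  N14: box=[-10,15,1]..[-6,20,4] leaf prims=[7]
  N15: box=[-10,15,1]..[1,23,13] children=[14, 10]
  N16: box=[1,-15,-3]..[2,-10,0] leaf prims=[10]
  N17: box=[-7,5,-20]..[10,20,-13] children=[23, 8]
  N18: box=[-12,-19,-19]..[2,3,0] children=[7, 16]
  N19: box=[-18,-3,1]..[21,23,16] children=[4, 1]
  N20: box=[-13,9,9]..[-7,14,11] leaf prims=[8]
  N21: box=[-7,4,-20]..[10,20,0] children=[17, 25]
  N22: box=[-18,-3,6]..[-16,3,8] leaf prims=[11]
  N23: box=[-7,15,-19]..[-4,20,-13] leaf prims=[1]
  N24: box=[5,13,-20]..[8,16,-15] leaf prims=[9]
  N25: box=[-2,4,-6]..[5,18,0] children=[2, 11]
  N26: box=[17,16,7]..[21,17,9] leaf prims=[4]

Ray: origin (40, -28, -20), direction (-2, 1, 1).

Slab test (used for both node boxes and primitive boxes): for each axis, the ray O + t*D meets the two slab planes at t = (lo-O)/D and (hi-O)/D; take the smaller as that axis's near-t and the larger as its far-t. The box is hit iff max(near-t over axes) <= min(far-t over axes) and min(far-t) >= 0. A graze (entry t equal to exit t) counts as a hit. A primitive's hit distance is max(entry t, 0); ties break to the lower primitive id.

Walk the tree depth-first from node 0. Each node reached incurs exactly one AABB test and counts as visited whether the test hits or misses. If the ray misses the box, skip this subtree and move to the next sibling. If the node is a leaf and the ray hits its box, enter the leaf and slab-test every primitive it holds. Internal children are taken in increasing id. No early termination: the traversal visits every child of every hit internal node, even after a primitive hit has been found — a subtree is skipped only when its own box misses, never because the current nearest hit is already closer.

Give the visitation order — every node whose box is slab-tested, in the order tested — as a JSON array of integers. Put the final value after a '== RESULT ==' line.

Walk:
N0 x:[19/2,29] y:[9,51] z:[0,36] -> hit [19/2,29], descend [3, 19]
  N3 x:[15,26] y:[9,48] z:[0,20] -> hit [15,20], descend [18, 21]
    N18 x:[19,26] y:[9,31] z:[1,20] -> hit [19,20], descend [7, 16]
      N7 x:[47/2,26] y:[9,31] z:[1,9] -> miss, prune
      N16 x:[19,39/2] y:[13,18] z:[17,20] -> miss, prune
    N21 x:[15,47/2] y:[32,48] z:[0,20] -> miss, prune
  N19 x:[19/2,29] y:[25,51] z:[21,36] -> hit [25,29], descend [1, 4]
    N1 x:[19/2,25] y:[43,51] z:[21,33] -> miss, prune
    N4 x:[41/2,29] y:[25,42] z:[26,36] -> hit [26,29], descend [9, 22]
      N9 x:[41/2,53/2] y:[37,42] z:[29,36] -> miss, prune
      N22 x:[28,29] y:[25,31] z:[26,28] -> hit [28,28] leaf, test {P11@t=28}

Summary -> nodes [0, 3, 18, 7, 16, 21, 19, 1, 4, 9, 22]; box-tests=11; leaf-entries=1; first=P11

== RESULT ==
[0, 3, 18, 7, 16, 21, 19, 1, 4, 9, 22]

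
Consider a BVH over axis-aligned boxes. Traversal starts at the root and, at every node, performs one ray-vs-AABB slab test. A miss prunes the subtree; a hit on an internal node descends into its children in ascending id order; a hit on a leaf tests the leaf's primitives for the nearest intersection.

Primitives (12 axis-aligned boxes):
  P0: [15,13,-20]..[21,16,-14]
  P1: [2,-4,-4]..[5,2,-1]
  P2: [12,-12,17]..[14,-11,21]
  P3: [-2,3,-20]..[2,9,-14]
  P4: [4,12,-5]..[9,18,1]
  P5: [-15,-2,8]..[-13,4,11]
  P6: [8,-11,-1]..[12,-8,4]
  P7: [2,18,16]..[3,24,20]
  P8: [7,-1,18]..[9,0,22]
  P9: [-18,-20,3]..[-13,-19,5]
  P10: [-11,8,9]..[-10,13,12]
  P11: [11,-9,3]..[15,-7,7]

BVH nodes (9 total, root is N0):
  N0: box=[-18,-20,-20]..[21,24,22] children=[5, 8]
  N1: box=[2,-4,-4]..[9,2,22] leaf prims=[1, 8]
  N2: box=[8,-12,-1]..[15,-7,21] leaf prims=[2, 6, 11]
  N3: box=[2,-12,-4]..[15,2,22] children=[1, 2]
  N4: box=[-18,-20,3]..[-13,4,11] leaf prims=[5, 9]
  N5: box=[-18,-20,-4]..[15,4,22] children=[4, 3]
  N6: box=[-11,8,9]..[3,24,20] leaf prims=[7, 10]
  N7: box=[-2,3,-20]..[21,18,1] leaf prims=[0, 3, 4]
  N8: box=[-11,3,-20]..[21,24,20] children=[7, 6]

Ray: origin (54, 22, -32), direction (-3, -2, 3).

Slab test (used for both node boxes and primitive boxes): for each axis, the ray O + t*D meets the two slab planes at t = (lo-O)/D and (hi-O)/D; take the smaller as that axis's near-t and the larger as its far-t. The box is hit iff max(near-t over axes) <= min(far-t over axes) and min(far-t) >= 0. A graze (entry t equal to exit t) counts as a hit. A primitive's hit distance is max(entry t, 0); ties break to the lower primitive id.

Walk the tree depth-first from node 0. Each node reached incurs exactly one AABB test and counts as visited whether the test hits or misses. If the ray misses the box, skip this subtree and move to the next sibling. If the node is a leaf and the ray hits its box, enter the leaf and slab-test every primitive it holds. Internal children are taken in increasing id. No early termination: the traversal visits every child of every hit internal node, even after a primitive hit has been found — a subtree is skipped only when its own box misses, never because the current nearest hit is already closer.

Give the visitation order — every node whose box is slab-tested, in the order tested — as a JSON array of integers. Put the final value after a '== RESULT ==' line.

Walk:
N0 x:[11,24] y:[-1,21] z:[4,18] -> hit [11,18], descend [5, 8]
  N5 x:[13,24] y:[9,21] z:[28/3,18] -> hit [13,18], descend [3, 4]
    N3 x:[13,52/3] y:[10,17] z:[28/3,18] -> hit [13,17], descend [1, 2]
      N1 x:[15,52/3] y:[10,13] z:[28/3,18] -> miss, prune
      N2 x:[13,46/3] y:[29/2,17] z:[31/3,53/3] -> hit [29/2,46/3] leaf, test {P2(miss), P6(miss), P11(miss)}
    N4 x:[67/3,24] y:[9,21] z:[35/3,43/3] -> miss, prune
  N8 x:[11,65/3] y:[-1,19/2] z:[4,52/3] -> miss, prune

order=[0, 5, 3, 1, 2, 4, 8]  |boxes|=7  |leaves|=1  hit=miss

== RESULT ==
[0, 5, 3, 1, 2, 4, 8]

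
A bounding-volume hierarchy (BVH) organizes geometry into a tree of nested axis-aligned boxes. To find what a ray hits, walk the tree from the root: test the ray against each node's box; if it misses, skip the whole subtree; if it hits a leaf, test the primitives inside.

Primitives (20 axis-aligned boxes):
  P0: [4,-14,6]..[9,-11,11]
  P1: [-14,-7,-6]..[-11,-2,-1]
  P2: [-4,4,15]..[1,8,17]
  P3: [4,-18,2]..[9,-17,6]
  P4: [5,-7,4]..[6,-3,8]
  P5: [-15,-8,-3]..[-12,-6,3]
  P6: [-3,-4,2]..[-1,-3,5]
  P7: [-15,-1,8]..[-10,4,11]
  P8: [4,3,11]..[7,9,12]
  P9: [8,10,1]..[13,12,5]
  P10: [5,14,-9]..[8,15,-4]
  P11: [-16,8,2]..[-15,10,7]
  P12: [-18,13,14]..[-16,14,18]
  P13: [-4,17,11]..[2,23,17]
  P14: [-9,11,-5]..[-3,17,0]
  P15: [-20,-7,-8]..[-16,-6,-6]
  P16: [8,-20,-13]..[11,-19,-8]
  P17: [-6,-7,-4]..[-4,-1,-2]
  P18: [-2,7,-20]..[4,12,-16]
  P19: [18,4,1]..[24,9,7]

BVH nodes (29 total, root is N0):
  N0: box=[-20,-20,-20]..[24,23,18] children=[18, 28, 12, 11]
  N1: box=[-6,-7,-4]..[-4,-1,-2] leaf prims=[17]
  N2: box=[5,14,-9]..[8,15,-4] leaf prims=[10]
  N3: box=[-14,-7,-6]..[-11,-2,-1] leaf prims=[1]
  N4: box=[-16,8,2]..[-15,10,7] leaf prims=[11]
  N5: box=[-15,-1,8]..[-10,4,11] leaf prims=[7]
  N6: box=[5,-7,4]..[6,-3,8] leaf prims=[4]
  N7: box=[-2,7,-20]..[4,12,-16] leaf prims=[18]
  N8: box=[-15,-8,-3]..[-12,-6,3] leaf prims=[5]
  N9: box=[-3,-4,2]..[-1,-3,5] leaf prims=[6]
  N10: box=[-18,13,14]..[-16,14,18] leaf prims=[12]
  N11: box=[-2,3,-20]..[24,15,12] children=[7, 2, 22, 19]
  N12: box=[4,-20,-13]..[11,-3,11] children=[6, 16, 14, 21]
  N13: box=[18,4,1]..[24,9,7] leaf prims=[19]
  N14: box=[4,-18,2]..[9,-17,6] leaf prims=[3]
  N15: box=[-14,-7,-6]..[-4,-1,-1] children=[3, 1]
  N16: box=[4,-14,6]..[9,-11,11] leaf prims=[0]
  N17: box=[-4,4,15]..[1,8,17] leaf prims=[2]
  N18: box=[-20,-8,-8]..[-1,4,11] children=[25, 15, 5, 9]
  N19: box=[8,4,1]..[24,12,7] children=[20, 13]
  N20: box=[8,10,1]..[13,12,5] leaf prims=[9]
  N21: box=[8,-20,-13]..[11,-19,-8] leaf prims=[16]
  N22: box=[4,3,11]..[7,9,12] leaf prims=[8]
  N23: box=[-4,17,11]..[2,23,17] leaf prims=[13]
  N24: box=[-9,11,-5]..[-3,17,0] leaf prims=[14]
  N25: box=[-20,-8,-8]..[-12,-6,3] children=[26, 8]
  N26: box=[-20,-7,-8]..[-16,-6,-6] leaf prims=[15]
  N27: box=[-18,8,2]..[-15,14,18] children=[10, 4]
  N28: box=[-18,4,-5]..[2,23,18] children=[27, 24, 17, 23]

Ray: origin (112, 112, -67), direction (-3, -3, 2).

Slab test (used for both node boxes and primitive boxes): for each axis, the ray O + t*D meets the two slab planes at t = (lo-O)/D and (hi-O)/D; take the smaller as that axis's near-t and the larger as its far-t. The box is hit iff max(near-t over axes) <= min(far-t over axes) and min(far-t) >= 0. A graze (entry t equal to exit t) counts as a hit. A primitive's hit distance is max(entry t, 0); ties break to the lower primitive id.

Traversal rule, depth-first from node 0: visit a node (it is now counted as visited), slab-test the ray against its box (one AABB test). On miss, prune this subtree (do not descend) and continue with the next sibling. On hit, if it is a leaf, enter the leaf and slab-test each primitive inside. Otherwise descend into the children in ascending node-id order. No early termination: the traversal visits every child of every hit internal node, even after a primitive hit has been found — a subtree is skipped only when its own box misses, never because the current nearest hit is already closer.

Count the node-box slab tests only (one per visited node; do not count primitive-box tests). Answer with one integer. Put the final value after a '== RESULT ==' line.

Trace the traversal:
N0 x:[88/3,44] y:[89/3,44] z:[47/2,85/2] -> hit [89/3,85/2], descend [11, 12, 18, 28]
  N11 x:[88/3,38] y:[97/3,109/3] z:[47/2,79/2] -> hit [97/3,109/3], descend [2, 7, 19, 22]
    N2 x:[104/3,107/3] y:[97/3,98/3] z:[29,63/2] -> miss, prune
    N7 x:[36,38] y:[100/3,35] z:[47/2,51/2] -> miss, prune
    N19 x:[88/3,104/3] y:[100/3,36] z:[34,37] -> hit [34,104/3], descend [13, 20]
      N13 x:[88/3,94/3] y:[103/3,36] z:[34,37] -> miss, prune
      N20 x:[33,104/3] y:[100/3,34] z:[34,36] -> hit [34,34] leaf, test {P9@t=34}
    N22 x:[35,36] y:[103/3,109/3] z:[39,79/2] -> miss, prune
  N12 x:[101/3,36] y:[115/3,44] z:[27,39] -> miss, prune
  N18 x:[113/3,44] y:[36,40] z:[59/2,39] -> hit [113/3,39], descend [5, 9, 15, 25]
    N5 x:[122/3,127/3] y:[36,113/3] z:[75/2,39] -> miss, prune
    N9 x:[113/3,115/3] y:[115/3,116/3] z:[69/2,36] -> miss, prune
    N15 x:[116/3,42] y:[113/3,119/3] z:[61/2,33] -> miss, prune
    N25 x:[124/3,44] y:[118/3,40] z:[59/2,35] -> miss, prune
  N28 x:[110/3,130/3] y:[89/3,36] z:[31,85/2] -> miss, prune

15 AABB tests over nodes [0, 11, 2, 7, 19, 13, 20, 22, 12, 18, 5, 9, 15, 25, 28]; 1 leaf entered; closest P9.

== RESULT ==
15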